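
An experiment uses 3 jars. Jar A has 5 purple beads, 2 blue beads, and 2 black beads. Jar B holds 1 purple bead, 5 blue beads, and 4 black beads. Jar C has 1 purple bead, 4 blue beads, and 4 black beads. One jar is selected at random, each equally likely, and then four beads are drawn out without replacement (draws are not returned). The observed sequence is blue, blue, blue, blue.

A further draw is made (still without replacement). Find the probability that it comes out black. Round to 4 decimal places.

0.7000

The likelihood of the observed sequence under each hypothesis: P(data | jar A) = (2/9)(1/8)(0/7) = 0; P(data | jar B) = (5/10)(4/9)(3/8)(2/7) = 1/42; P(data | jar C) = (4/9)(3/8)(2/7)(1/6) = 1/126.
Weighting by the prior gives 1/3 · 0 = 0, 1/3 · 1/42 = 1/126, 1/3 · 1/126 = 1/378; summing to 2/189.
The posterior is then P(jar A | data) = 0, P(jar B | data) = 3/4, P(jar C | data) = 1/4.
So P(black next | data) = Σ P(black next | H) P(H | data) = (2/3)(3/4) + (4/5)(1/4) = 7/10.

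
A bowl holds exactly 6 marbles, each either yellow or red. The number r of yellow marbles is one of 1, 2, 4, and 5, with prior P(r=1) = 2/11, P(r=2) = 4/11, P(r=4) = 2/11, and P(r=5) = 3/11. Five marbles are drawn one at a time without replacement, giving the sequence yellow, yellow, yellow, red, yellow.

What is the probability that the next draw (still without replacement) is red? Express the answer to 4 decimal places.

For each hypothesis, P(data | H) works out to: P(data | r = 1) = (1/6)(0/5) = 0; P(data | r = 2) = (2/6)(1/5)(0/4) = 0; P(data | r = 4) = (4/6)(3/5)(2/4)(2/3)(1/2) = 1/15; P(data | r = 5) = (5/6)(4/5)(3/4)(1/3)(2/2) = 1/6.
The prior-weighted likelihoods are 2/11 · 0 = 0, 4/11 · 0 = 0, 2/11 · 1/15 = 2/165, 3/11 · 1/6 = 1/22; with total 19/330.
Normalising, the posterior is P(r = 1 | data) = 0, P(r = 2 | data) = 0, P(r = 4 | data) = 4/19, P(r = 5 | data) = 15/19.
Averaging over the posterior, P(red next | data) = (1)(4/19) + (0)(15/19) = 4/19.

0.2105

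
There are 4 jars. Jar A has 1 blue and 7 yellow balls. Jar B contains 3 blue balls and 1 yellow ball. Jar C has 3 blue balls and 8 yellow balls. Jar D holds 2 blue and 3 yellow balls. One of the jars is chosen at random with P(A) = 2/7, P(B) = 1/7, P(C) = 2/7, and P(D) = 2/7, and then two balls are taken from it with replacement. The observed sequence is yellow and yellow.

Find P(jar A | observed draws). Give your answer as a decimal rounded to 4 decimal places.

0.4542

Compute the likelihood of the observed sequence for each case: P(data | jar A) = (7/8)(7/8) = 0.76562; P(data | jar B) = (1/4)(1/4) = 0.0625; P(data | jar C) = (8/11)(8/11) = 0.52893; P(data | jar D) = (3/5)(3/5) = 0.36.
Multiplying each by its prior: 2/7 · 0.76562 = 0.21875, 1/7 · 0.0625 = 0.0089286, 2/7 · 0.52893 = 0.15112, 2/7 · 0.36 = 0.10286; these sum to 0.48166.
So P(jar A | data) = (0.21875) / (0.48166) = 0.45416.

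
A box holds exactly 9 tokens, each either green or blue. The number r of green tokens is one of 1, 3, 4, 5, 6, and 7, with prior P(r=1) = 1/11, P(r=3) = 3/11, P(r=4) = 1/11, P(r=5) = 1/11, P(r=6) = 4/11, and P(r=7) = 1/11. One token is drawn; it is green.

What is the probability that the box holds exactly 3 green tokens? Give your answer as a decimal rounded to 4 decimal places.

The likelihood of this draw under each hypothesis: P(data | r = 1) = (1/9) = 1/9; P(data | r = 3) = (3/9) = 1/3; P(data | r = 4) = (4/9) = 4/9; P(data | r = 5) = (5/9) = 5/9; P(data | r = 6) = (6/9) = 2/3; P(data | r = 7) = (7/9) = 7/9.
Weighting by the prior gives 1/11 · 1/9 = 1/99, 3/11 · 1/3 = 1/11, 1/11 · 4/9 = 4/99, 1/11 · 5/9 = 5/99, 4/11 · 2/3 = 8/33, 1/11 · 7/9 = 7/99; summing to 50/99.
Hence P(r = 3 | data) = (1/11) / (50/99) = 9/50.

0.1800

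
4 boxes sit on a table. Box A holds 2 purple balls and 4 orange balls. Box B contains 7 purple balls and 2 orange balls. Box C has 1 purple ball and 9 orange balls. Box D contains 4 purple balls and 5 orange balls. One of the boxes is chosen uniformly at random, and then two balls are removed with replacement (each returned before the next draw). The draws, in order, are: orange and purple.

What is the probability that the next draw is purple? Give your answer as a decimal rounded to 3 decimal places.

0.447

Under each hypothesis, the probability of the observed sequence is: P(data | box A) = (4/6)(2/6) = 0.22222; P(data | box B) = (2/9)(7/9) = 0.17284; P(data | box C) = (9/10)(1/10) = 0.09; P(data | box D) = (5/9)(4/9) = 0.24691.
The prior-weighted likelihoods are 1/4 · 0.22222 = 0.055556, 1/4 · 0.17284 = 0.04321, 1/4 · 0.09 = 0.0225, 1/4 · 0.24691 = 0.061728; summing to 0.18299.
The posterior is then P(box A | data) = 0.30359, P(box B | data) = 0.23613, P(box C | data) = 0.12295, P(box D | data) = 0.33733.
So P(purple next | data) = Σ P(purple next | H) P(H | data) = (1/3)(0.30359) + (7/9)(0.23613) + (1/10)(0.12295) + (4/9)(0.33733) = 0.44707.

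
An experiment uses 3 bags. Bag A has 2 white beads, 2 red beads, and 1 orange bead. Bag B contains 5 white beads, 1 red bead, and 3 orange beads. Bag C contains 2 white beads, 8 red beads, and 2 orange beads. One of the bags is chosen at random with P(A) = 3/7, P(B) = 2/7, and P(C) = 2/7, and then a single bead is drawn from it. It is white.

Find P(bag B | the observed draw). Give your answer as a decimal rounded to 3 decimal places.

0.420

Under each hypothesis, the probability of this draw is: P(data | bag A) = (2/5) = 2/5; P(data | bag B) = (5/9) = 5/9; P(data | bag C) = (2/12) = 1/6.
Weighting by the prior gives 3/7 · 2/5 = 6/35, 2/7 · 5/9 = 10/63, 2/7 · 1/6 = 1/21; with total 17/45.
So P(bag B | data) = (10/63) / (17/45) = 50/119.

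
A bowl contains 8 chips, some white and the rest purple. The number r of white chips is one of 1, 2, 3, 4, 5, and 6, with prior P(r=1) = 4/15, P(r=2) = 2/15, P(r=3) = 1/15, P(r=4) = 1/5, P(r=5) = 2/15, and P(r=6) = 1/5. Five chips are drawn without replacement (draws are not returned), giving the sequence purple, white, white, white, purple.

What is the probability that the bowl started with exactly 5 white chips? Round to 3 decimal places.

0.297

Under each hypothesis, the probability of the observed sequence is: P(data | r = 1) = (7/8)(1/7)(0/6) = 0; P(data | r = 2) = (6/8)(2/7)(1/6)(0/5) = 0; P(data | r = 3) = (5/8)(3/7)(2/6)(1/5)(4/4) = 0.017857; P(data | r = 4) = (4/8)(4/7)(3/6)(2/5)(3/4) = 0.042857; P(data | r = 5) = (3/8)(5/7)(4/6)(3/5)(2/4) = 0.053571; P(data | r = 6) = (2/8)(6/7)(5/6)(4/5)(1/4) = 0.035714.
The prior-weighted likelihoods are 4/15 · 0 = 0, 2/15 · 0 = 0, 1/15 · 0.017857 = 0.0011905, 1/5 · 0.042857 = 0.0085714, 2/15 · 0.053571 = 0.0071429, 1/5 · 0.035714 = 0.0071429; these sum to 0.024048.
So P(r = 5 | data) = (0.0071429) / (0.024048) = 0.29703.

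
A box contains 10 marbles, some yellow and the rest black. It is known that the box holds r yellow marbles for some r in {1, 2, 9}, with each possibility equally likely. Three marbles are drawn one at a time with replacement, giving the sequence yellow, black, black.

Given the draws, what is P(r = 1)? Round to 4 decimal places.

0.3716

The likelihood of the observed sequence under each hypothesis: P(data | r = 1) = (1/10)(9/10)(9/10) = 0.081; P(data | r = 2) = (2/10)(8/10)(8/10) = 0.128; P(data | r = 9) = (9/10)(1/10)(1/10) = 0.009.
The prior-weighted likelihoods are 1/3 · 0.081 = 0.027, 1/3 · 0.128 = 0.042667, 1/3 · 0.009 = 0.003; with total 0.072667.
Therefore the posterior P(r = 1 | data) = (0.027) / (0.072667) = 0.37156.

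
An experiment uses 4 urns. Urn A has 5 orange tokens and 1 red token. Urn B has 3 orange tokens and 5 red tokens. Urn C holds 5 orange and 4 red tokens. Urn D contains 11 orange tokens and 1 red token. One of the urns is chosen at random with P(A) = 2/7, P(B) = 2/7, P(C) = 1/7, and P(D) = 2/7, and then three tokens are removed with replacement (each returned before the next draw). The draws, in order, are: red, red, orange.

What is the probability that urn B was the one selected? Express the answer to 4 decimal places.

Compute the likelihood of the observed sequence for each case: P(data | urn A) = (1/6)(1/6)(5/6) = 0.023148; P(data | urn B) = (5/8)(5/8)(3/8) = 0.14648; P(data | urn C) = (4/9)(4/9)(5/9) = 0.10974; P(data | urn D) = (1/12)(1/12)(11/12) = 0.0063657.
Multiplying each by its prior: 2/7 · 0.023148 = 0.0066138, 2/7 · 0.14648 = 0.041853, 1/7 · 0.10974 = 0.015677, 2/7 · 0.0063657 = 0.0018188; these sum to 0.065962.
Therefore the posterior P(urn B | data) = (0.041853) / (0.065962) = 0.63449.

0.6345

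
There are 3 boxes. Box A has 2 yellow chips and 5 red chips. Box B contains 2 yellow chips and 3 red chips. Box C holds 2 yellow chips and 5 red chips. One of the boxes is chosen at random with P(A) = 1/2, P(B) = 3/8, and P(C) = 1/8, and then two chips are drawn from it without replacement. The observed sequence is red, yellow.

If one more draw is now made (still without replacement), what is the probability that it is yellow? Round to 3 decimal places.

0.257

The likelihood of the observed sequence under each hypothesis: P(data | box A) = (5/7)(2/6) = 0.2381; P(data | box B) = (3/5)(2/4) = 0.3; P(data | box C) = (5/7)(2/6) = 0.2381.
Weighting by the prior gives 1/2 · 0.2381 = 0.11905, 3/8 · 0.3 = 0.1125, 1/8 · 0.2381 = 0.029762; with total 0.26131.
Normalising, the posterior is P(box A | data) = 0.45558, P(box B | data) = 0.43052, P(box C | data) = 0.1139.
The predictive probability is P(yellow next | data) = (1/5)(0.45558) + (1/3)(0.43052) + (1/5)(0.1139) = 0.2574.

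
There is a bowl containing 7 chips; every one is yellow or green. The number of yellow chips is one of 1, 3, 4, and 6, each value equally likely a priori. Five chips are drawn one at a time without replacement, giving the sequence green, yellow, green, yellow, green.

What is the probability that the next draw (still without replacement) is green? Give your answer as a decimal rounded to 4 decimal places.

0.3333

Compute the likelihood of the observed sequence for each case: P(data | r = 1) = (6/7)(1/6)(5/5)(0/4) = 0; P(data | r = 3) = (4/7)(3/6)(3/5)(2/4)(2/3) = 2/35; P(data | r = 4) = (3/7)(4/6)(2/5)(3/4)(1/3) = 1/35; P(data | r = 6) = (1/7)(6/6)(0/5) = 0.
The prior-weighted likelihoods are 1/4 · 0 = 0, 1/4 · 2/35 = 1/70, 1/4 · 1/35 = 1/140, 1/4 · 0 = 0; with total 3/140.
The posterior is then P(r = 1 | data) = 0, P(r = 3 | data) = 2/3, P(r = 4 | data) = 1/3, P(r = 6 | data) = 0.
Averaging over the posterior, P(green next | data) = (1/2)(2/3) + (0)(1/3) = 1/3.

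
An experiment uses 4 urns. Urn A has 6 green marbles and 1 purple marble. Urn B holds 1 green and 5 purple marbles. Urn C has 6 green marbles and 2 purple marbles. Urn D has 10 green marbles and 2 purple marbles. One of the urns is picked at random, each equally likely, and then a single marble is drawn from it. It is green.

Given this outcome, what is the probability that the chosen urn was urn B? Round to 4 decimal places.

Under each hypothesis, the probability of this draw is: P(data | urn A) = (6/7) = 6/7; P(data | urn B) = (1/6) = 1/6; P(data | urn C) = (6/8) = 3/4; P(data | urn D) = (10/12) = 5/6.
The prior-weighted likelihoods are 1/4 · 6/7 = 3/14, 1/4 · 1/6 = 1/24, 1/4 · 3/4 = 3/16, 1/4 · 5/6 = 5/24; these sum to 73/112.
Hence P(urn B | data) = (1/24) / (73/112) = 14/219.

0.0639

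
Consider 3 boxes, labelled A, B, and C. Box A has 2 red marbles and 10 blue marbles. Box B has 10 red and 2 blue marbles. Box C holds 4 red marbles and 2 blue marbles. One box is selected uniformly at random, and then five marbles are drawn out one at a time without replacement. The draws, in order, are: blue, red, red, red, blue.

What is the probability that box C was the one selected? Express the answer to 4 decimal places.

0.8148

For each hypothesis, P(data | H) works out to: P(data | box A) = (10/12)(2/11)(1/10)(0/9) = 0; P(data | box B) = (2/12)(10/11)(9/10)(8/9)(1/8) = 1/66; P(data | box C) = (2/6)(4/5)(3/4)(2/3)(1/2) = 1/15.
Weighting by the prior gives 1/3 · 0 = 0, 1/3 · 1/66 = 1/198, 1/3 · 1/15 = 1/45; with total 3/110.
Hence P(box C | data) = (1/45) / (3/110) = 22/27.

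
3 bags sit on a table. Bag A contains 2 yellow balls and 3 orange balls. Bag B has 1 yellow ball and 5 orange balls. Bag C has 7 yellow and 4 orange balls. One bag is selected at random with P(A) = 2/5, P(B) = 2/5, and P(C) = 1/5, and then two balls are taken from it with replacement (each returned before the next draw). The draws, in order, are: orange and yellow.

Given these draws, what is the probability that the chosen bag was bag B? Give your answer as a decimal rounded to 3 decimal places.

0.281

For each hypothesis, P(data | H) works out to: P(data | bag A) = (3/5)(2/5) = 0.24; P(data | bag B) = (5/6)(1/6) = 0.13889; P(data | bag C) = (4/11)(7/11) = 0.2314.
Multiplying each by its prior: 2/5 · 0.24 = 0.096, 2/5 · 0.13889 = 0.055556, 1/5 · 0.2314 = 0.046281; summing to 0.19784.
Therefore the posterior P(bag B | data) = (0.055556) / (0.19784) = 0.28082.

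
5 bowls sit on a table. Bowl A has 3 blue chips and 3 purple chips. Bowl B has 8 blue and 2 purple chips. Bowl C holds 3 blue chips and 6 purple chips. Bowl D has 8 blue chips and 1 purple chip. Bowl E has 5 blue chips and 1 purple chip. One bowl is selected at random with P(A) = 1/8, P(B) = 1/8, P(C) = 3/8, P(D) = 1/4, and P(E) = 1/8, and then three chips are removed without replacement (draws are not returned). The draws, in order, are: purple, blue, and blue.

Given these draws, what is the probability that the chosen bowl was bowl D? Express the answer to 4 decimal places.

For each hypothesis, P(data | H) works out to: P(data | bowl A) = (3/6)(3/5)(2/4) = 0.15; P(data | bowl B) = (2/10)(8/9)(7/8) = 0.15556; P(data | bowl C) = (6/9)(3/8)(2/7) = 0.071429; P(data | bowl D) = (1/9)(8/8)(7/7) = 0.11111; P(data | bowl E) = (1/6)(5/5)(4/4) = 0.16667.
Weighting by the prior gives 1/8 · 0.15 = 0.01875, 1/8 · 0.15556 = 0.019444, 3/8 · 0.071429 = 0.026786, 1/4 · 0.11111 = 0.027778, 1/8 · 0.16667 = 0.020833; these sum to 0.11359.
So P(bowl D | data) = (0.027778) / (0.11359) = 0.24454.

0.2445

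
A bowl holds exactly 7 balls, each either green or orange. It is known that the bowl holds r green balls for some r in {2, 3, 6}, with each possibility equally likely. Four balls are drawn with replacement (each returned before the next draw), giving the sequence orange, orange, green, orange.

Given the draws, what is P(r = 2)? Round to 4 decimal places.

For each hypothesis, P(data | H) works out to: P(data | r = 2) = (5/7)(5/7)(2/7)(5/7) = 0.10412; P(data | r = 3) = (4/7)(4/7)(3/7)(4/7) = 0.079967; P(data | r = 6) = (1/7)(1/7)(6/7)(1/7) = 0.002499.
Multiplying each by its prior: 1/3 · 0.10412 = 0.034708, 1/3 · 0.079967 = 0.026656, 1/3 · 0.002499 = 0.00083299; with total 0.062196.
Therefore the posterior P(r = 2 | data) = (0.034708) / (0.062196) = 0.55804.

0.5580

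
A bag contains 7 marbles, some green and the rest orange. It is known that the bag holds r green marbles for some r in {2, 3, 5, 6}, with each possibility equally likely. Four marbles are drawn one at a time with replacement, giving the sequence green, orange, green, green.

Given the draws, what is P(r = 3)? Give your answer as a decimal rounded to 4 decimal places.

0.1759

For each hypothesis, P(data | H) works out to: P(data | r = 2) = (2/7)(5/7)(2/7)(2/7) = 0.01666; P(data | r = 3) = (3/7)(4/7)(3/7)(3/7) = 0.044981; P(data | r = 5) = (5/7)(2/7)(5/7)(5/7) = 0.10412; P(data | r = 6) = (6/7)(1/7)(6/7)(6/7) = 0.089963.
Weighting by the prior gives 1/4 · 0.01666 = 0.0041649, 1/4 · 0.044981 = 0.011245, 1/4 · 0.10412 = 0.026031, 1/4 · 0.089963 = 0.022491; with total 0.063932.
Hence P(r = 3 | data) = (0.011245) / (0.063932) = 0.1759.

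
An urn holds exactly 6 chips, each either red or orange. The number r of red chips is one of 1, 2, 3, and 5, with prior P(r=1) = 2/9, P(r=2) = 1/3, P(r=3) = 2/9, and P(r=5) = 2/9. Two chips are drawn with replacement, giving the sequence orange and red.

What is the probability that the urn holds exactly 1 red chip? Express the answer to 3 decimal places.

0.161

Under each hypothesis, the probability of the observed sequence is: P(data | r = 1) = (5/6)(1/6) = 5/36; P(data | r = 2) = (4/6)(2/6) = 2/9; P(data | r = 3) = (3/6)(3/6) = 1/4; P(data | r = 5) = (1/6)(5/6) = 5/36.
Weighting by the prior gives 2/9 · 5/36 = 5/162, 1/3 · 2/9 = 2/27, 2/9 · 1/4 = 1/18, 2/9 · 5/36 = 5/162; these sum to 31/162.
Therefore the posterior P(r = 1 | data) = (5/162) / (31/162) = 5/31.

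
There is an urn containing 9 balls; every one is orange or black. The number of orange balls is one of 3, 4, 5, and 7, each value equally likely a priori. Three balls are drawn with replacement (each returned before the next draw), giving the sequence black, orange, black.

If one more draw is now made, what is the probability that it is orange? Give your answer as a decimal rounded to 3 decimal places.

Under each hypothesis, the probability of the observed sequence is: P(data | r = 3) = (6/9)(3/9)(6/9) = 4/27; P(data | r = 4) = (5/9)(4/9)(5/9) = 100/729; P(data | r = 5) = (4/9)(5/9)(4/9) = 80/729; P(data | r = 7) = (2/9)(7/9)(2/9) = 28/729.
Multiplying each by its prior: 1/4 · 4/27 = 1/27, 1/4 · 100/729 = 25/729, 1/4 · 80/729 = 20/729, 1/4 · 28/729 = 7/729; with total 79/729.
The posterior is then P(r = 3 | data) = 27/79, P(r = 4 | data) = 25/79, P(r = 5 | data) = 20/79, P(r = 7 | data) = 7/79.
Averaging over the posterior, P(orange next | data) = (1/3)(27/79) + (4/9)(25/79) + (5/9)(20/79) + (7/9)(7/79) = 110/237.

0.464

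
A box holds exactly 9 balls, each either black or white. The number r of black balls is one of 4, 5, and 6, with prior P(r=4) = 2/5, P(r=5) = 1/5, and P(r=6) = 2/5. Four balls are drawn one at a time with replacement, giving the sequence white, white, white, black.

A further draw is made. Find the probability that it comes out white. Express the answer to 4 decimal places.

0.4901

For each hypothesis, P(data | H) works out to: P(data | r = 4) = (5/9)(5/9)(5/9)(4/9) = 0.076208; P(data | r = 5) = (4/9)(4/9)(4/9)(5/9) = 0.048773; P(data | r = 6) = (3/9)(3/9)(3/9)(6/9) = 0.024691.
Weighting by the prior gives 2/5 · 0.076208 = 0.030483, 1/5 · 0.048773 = 0.0097546, 2/5 · 0.024691 = 0.0098765; with total 0.050114.
Dividing through by the total gives posterior P(r = 4 | data) = 0.60827, P(r = 5 | data) = 0.19465, P(r = 6 | data) = 0.19708.
The predictive probability is P(white next | data) = (5/9)(0.60827) + (4/9)(0.19465) + (1/3)(0.19708) = 0.49013.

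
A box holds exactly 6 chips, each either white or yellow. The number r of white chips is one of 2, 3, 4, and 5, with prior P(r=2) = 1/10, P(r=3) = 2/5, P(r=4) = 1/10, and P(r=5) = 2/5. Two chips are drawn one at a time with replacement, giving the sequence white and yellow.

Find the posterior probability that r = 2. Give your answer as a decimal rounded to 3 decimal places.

Compute the likelihood of the observed sequence for each case: P(data | r = 2) = (2/6)(4/6) = 2/9; P(data | r = 3) = (3/6)(3/6) = 1/4; P(data | r = 4) = (4/6)(2/6) = 2/9; P(data | r = 5) = (5/6)(1/6) = 5/36.
Multiplying each by its prior: 1/10 · 2/9 = 1/45, 2/5 · 1/4 = 1/10, 1/10 · 2/9 = 1/45, 2/5 · 5/36 = 1/18; with total 1/5.
So P(r = 2 | data) = (1/45) / (1/5) = 1/9.

0.111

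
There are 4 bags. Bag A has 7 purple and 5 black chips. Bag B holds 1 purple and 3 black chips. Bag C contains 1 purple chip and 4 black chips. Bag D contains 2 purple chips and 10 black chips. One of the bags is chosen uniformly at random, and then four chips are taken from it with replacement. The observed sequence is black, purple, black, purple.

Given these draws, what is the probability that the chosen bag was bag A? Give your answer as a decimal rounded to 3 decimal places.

0.425

For each hypothesis, P(data | H) works out to: P(data | bag A) = (5/12)(7/12)(5/12)(7/12) = 0.059076; P(data | bag B) = (3/4)(1/4)(3/4)(1/4) = 0.035156; P(data | bag C) = (4/5)(1/5)(4/5)(1/5) = 0.0256; P(data | bag D) = (10/12)(2/12)(10/12)(2/12) = 0.01929.
Multiplying each by its prior: 1/4 · 0.059076 = 0.014769, 1/4 · 0.035156 = 0.0087891, 1/4 · 0.0256 = 0.0064, 1/4 · 0.01929 = 0.0048225; these sum to 0.034781.
Hence P(bag A | data) = (0.014769) / (0.034781) = 0.42463.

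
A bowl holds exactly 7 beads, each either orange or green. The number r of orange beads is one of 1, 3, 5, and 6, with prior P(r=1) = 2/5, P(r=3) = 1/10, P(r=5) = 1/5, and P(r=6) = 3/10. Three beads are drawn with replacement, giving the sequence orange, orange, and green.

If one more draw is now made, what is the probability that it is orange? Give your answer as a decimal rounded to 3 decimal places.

For each hypothesis, P(data | H) works out to: P(data | r = 1) = (1/7)(1/7)(6/7) = 0.017493; P(data | r = 3) = (3/7)(3/7)(4/7) = 0.10496; P(data | r = 5) = (5/7)(5/7)(2/7) = 0.14577; P(data | r = 6) = (6/7)(6/7)(1/7) = 0.10496.
The prior-weighted likelihoods are 2/5 · 0.017493 = 0.0069971, 1/10 · 0.10496 = 0.010496, 1/5 · 0.14577 = 0.029155, 3/10 · 0.10496 = 0.031487; with total 0.078134.
Normalising, the posterior is P(r = 1 | data) = 0.089552, P(r = 3 | data) = 0.13433, P(r = 5 | data) = 0.37313, P(r = 6 | data) = 0.40299.
Averaging over the posterior, P(orange next | data) = (1/7)(0.089552) + (3/7)(0.13433) + (5/7)(0.37313) + (6/7)(0.40299) = 0.6823.

0.682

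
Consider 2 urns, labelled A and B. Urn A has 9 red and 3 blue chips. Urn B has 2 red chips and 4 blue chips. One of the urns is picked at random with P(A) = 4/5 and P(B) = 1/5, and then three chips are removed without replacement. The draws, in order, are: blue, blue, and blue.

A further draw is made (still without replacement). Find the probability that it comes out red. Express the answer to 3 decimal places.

Compute the likelihood of the observed sequence for each case: P(data | urn A) = (3/12)(2/11)(1/10) = 1/220; P(data | urn B) = (4/6)(3/5)(2/4) = 1/5.
Weighting by the prior gives 4/5 · 1/220 = 1/275, 1/5 · 1/5 = 1/25; with total 12/275.
Dividing through by the total gives posterior P(urn A | data) = 1/12, P(urn B | data) = 11/12.
So P(red next | data) = Σ P(red next | H) P(H | data) = (1)(1/12) + (2/3)(11/12) = 25/36.

0.694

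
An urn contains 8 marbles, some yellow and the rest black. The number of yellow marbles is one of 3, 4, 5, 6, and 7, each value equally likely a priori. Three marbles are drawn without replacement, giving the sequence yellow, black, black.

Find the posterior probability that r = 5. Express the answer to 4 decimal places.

0.2000

For each hypothesis, P(data | H) works out to: P(data | r = 3) = (3/8)(5/7)(4/6) = 5/28; P(data | r = 4) = (4/8)(4/7)(3/6) = 1/7; P(data | r = 5) = (5/8)(3/7)(2/6) = 5/56; P(data | r = 6) = (6/8)(2/7)(1/6) = 1/28; P(data | r = 7) = (7/8)(1/7)(0/6) = 0.
The prior-weighted likelihoods are 1/5 · 5/28 = 1/28, 1/5 · 1/7 = 1/35, 1/5 · 5/56 = 1/56, 1/5 · 1/28 = 1/140, 1/5 · 0 = 0; these sum to 5/56.
By Bayes' rule, P(r = 5 | data) = (1/56) / (5/56) = 1/5.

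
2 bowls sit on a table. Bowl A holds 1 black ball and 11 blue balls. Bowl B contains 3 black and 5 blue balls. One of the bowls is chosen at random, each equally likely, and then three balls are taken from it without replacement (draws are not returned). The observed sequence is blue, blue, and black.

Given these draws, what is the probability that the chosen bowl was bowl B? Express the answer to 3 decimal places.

0.682

The likelihood of the observed sequence under each hypothesis: P(data | bowl A) = (11/12)(10/11)(1/10) = 1/12; P(data | bowl B) = (5/8)(4/7)(3/6) = 5/28.
The prior-weighted likelihoods are 1/2 · 1/12 = 1/24, 1/2 · 5/28 = 5/56; summing to 11/84.
Hence P(bowl B | data) = (5/56) / (11/84) = 15/22.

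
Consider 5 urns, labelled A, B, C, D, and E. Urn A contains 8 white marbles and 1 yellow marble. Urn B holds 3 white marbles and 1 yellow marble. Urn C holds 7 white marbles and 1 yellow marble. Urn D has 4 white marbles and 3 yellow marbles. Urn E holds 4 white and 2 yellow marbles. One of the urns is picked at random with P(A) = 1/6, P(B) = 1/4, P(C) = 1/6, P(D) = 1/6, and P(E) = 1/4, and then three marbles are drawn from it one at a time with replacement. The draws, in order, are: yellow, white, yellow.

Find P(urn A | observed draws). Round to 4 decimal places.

For each hypothesis, P(data | H) works out to: P(data | urn A) = (1/9)(8/9)(1/9) = 0.010974; P(data | urn B) = (1/4)(3/4)(1/4) = 0.046875; P(data | urn C) = (1/8)(7/8)(1/8) = 0.013672; P(data | urn D) = (3/7)(4/7)(3/7) = 0.10496; P(data | urn E) = (2/6)(4/6)(2/6) = 0.074074.
Weighting by the prior gives 1/6 · 0.010974 = 0.001829, 1/4 · 0.046875 = 0.011719, 1/6 · 0.013672 = 0.0022786, 1/6 · 0.10496 = 0.017493, 1/4 · 0.074074 = 0.018519; these sum to 0.051838.
Therefore the posterior P(urn A | data) = (0.001829) / (0.051838) = 0.035283.

0.0353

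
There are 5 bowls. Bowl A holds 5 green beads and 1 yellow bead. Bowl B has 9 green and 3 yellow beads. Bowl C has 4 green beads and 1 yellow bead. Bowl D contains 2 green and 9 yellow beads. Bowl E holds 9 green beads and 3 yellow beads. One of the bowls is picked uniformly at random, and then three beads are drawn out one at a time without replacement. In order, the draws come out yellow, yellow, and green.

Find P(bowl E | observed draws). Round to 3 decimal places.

Under each hypothesis, the probability of the observed sequence is: P(data | bowl A) = (1/6)(0/5) = 0; P(data | bowl B) = (3/12)(2/11)(9/10) = 0.040909; P(data | bowl C) = (1/5)(0/4) = 0; P(data | bowl D) = (9/11)(8/10)(2/9) = 0.14545; P(data | bowl E) = (3/12)(2/11)(9/10) = 0.040909.
Multiplying each by its prior: 1/5 · 0 = 0, 1/5 · 0.040909 = 0.0081818, 1/5 · 0 = 0, 1/5 · 0.14545 = 0.029091, 1/5 · 0.040909 = 0.0081818; with total 0.045455.
Hence P(bowl E | data) = (0.0081818) / (0.045455) = 0.18.

0.180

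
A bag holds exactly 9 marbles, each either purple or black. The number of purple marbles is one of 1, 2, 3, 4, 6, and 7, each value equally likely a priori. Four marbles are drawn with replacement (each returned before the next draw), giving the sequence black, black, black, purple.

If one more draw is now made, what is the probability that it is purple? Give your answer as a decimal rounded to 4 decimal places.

For each hypothesis, P(data | H) works out to: P(data | r = 1) = (8/9)(8/9)(8/9)(1/9) = 0.078037; P(data | r = 2) = (7/9)(7/9)(7/9)(2/9) = 0.10456; P(data | r = 3) = (6/9)(6/9)(6/9)(3/9) = 0.098765; P(data | r = 4) = (5/9)(5/9)(5/9)(4/9) = 0.076208; P(data | r = 6) = (3/9)(3/9)(3/9)(6/9) = 0.024691; P(data | r = 7) = (2/9)(2/9)(2/9)(7/9) = 0.0085353.
Multiplying each by its prior: 1/6 · 0.078037 = 0.013006, 1/6 · 0.10456 = 0.017426, 1/6 · 0.098765 = 0.016461, 1/6 · 0.076208 = 0.012701, 1/6 · 0.024691 = 0.0041152, 1/6 · 0.0085353 = 0.0014225; with total 0.065132.
Normalising, the posterior is P(r = 1 | data) = 0.19969, P(r = 2 | data) = 0.26755, P(r = 3 | data) = 0.25273, P(r = 4 | data) = 0.19501, P(r = 6 | data) = 0.063183, P(r = 7 | data) = 0.021841.
Averaging over the posterior, P(purple next | data) = (1/9)(0.19969) + (2/9)(0.26755) + (1/3)(0.25273) + (4/9)(0.19501) + (2/3)(0.063183) + (7/9)(0.021841) = 0.31167.

0.3117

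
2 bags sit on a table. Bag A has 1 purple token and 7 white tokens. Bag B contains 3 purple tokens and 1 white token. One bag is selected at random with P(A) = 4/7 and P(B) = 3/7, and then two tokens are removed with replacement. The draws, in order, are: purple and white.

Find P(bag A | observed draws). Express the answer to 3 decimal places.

The likelihood of the observed sequence under each hypothesis: P(data | bag A) = (1/8)(7/8) = 7/64; P(data | bag B) = (3/4)(1/4) = 3/16.
The prior-weighted likelihoods are 4/7 · 7/64 = 1/16, 3/7 · 3/16 = 9/112; with total 1/7.
By Bayes' rule, P(bag A | data) = (1/16) / (1/7) = 7/16.

0.438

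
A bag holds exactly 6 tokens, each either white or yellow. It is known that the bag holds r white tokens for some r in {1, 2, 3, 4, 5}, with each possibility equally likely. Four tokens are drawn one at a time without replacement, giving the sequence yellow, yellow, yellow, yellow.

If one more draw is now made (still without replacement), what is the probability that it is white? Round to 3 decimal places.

0.583

Under each hypothesis, the probability of the observed sequence is: P(data | r = 1) = (5/6)(4/5)(3/4)(2/3) = 1/3; P(data | r = 2) = (4/6)(3/5)(2/4)(1/3) = 1/15; P(data | r = 3) = (3/6)(2/5)(1/4)(0/3) = 0; P(data | r = 4) = (2/6)(1/5)(0/4) = 0; P(data | r = 5) = (1/6)(0/5) = 0.
The prior-weighted likelihoods are 1/5 · 1/3 = 1/15, 1/5 · 1/15 = 1/75, 1/5 · 0 = 0, 1/5 · 0 = 0, 1/5 · 0 = 0; with total 2/25.
The posterior is then P(r = 1 | data) = 5/6, P(r = 2 | data) = 1/6, P(r = 3 | data) = 0, P(r = 4 | data) = 0, P(r = 5 | data) = 0.
Averaging over the posterior, P(white next | data) = (1/2)(5/6) + (1)(1/6) = 7/12.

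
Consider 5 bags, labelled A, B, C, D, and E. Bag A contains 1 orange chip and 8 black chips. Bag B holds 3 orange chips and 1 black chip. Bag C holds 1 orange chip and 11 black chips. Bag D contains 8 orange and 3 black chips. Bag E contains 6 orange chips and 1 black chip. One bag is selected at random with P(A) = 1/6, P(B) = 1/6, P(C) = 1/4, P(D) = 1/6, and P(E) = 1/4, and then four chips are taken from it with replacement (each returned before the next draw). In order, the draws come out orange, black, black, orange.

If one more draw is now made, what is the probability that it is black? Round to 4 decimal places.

0.3414

Under each hypothesis, the probability of the observed sequence is: P(data | bag A) = (1/9)(8/9)(8/9)(1/9) = 0.0097546; P(data | bag B) = (3/4)(1/4)(1/4)(3/4) = 0.035156; P(data | bag C) = (1/12)(11/12)(11/12)(1/12) = 0.0058353; P(data | bag D) = (8/11)(3/11)(3/11)(8/11) = 0.039342; P(data | bag E) = (6/7)(1/7)(1/7)(6/7) = 0.014994.
Weighting by the prior gives 1/6 · 0.0097546 = 0.0016258, 1/6 · 0.035156 = 0.0058594, 1/4 · 0.0058353 = 0.0014588, 1/6 · 0.039342 = 0.0065569, 1/4 · 0.014994 = 0.0037484; these sum to 0.019249.
Dividing through by the total gives posterior P(bag A | data) = 0.084458, P(bag B | data) = 0.30439, P(bag C | data) = 0.075785, P(bag D | data) = 0.34063, P(bag E | data) = 0.19473.
The predictive probability is P(black next | data) = (8/9)(0.084458) + (1/4)(0.30439) + (11/12)(0.075785) + (3/11)(0.34063) + (1/7)(0.19473) = 0.34136.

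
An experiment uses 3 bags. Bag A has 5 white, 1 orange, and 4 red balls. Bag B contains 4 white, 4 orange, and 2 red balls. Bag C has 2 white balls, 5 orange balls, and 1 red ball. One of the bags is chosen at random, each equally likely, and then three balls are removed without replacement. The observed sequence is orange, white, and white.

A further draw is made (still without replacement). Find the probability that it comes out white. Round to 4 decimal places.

For each hypothesis, P(data | H) works out to: P(data | bag A) = (1/10)(5/9)(4/8) = 0.027778; P(data | bag B) = (4/10)(4/9)(3/8) = 0.066667; P(data | bag C) = (5/8)(2/7)(1/6) = 0.029762.
The prior-weighted likelihoods are 1/3 · 0.027778 = 0.0092593, 1/3 · 0.066667 = 0.022222, 1/3 · 0.029762 = 0.0099206; with total 0.041402.
Dividing through by the total gives posterior P(bag A | data) = 0.22364, P(bag B | data) = 0.53674, P(bag C | data) = 0.23962.
Averaging over the posterior, P(white next | data) = (3/7)(0.22364) + (2/7)(0.53674) + (0)(0.23962) = 0.2492.

0.2492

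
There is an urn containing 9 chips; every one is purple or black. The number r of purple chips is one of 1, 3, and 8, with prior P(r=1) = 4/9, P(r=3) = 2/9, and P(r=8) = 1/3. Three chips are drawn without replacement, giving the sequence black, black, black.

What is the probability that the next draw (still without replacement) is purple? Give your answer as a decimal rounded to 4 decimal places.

Compute the likelihood of the observed sequence for each case: P(data | r = 1) = (8/9)(7/8)(6/7) = 2/3; P(data | r = 3) = (6/9)(5/8)(4/7) = 5/21; P(data | r = 8) = (1/9)(0/8) = 0.
Multiplying each by its prior: 4/9 · 2/3 = 8/27, 2/9 · 5/21 = 10/189, 1/3 · 0 = 0; with total 22/63.
Normalising, the posterior is P(r = 1 | data) = 28/33, P(r = 3 | data) = 5/33, P(r = 8 | data) = 0.
Averaging over the posterior, P(purple next | data) = (1/6)(28/33) + (1/2)(5/33) = 43/198.

0.2172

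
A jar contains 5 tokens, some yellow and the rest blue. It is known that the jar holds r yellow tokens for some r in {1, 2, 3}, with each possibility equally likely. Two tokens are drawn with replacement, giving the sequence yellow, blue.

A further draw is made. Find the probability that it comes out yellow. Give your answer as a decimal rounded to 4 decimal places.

0.4250

Under each hypothesis, the probability of the observed sequence is: P(data | r = 1) = (1/5)(4/5) = 4/25; P(data | r = 2) = (2/5)(3/5) = 6/25; P(data | r = 3) = (3/5)(2/5) = 6/25.
Weighting by the prior gives 1/3 · 4/25 = 4/75, 1/3 · 6/25 = 2/25, 1/3 · 6/25 = 2/25; summing to 16/75.
Normalising, the posterior is P(r = 1 | data) = 1/4, P(r = 2 | data) = 3/8, P(r = 3 | data) = 3/8.
So P(yellow next | data) = Σ P(yellow next | H) P(H | data) = (1/5)(1/4) + (2/5)(3/8) + (3/5)(3/8) = 17/40.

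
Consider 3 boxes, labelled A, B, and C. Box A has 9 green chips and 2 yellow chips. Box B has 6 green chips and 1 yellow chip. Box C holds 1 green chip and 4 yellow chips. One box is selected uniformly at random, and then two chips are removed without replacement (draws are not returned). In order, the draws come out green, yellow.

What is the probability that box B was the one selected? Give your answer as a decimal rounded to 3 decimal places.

For each hypothesis, P(data | H) works out to: P(data | box A) = (9/11)(2/10) = 9/55; P(data | box B) = (6/7)(1/6) = 1/7; P(data | box C) = (1/5)(4/4) = 1/5.
Weighting by the prior gives 1/3 · 9/55 = 3/55, 1/3 · 1/7 = 1/21, 1/3 · 1/5 = 1/15; summing to 13/77.
Therefore the posterior P(box B | data) = (1/21) / (13/77) = 11/39.

0.282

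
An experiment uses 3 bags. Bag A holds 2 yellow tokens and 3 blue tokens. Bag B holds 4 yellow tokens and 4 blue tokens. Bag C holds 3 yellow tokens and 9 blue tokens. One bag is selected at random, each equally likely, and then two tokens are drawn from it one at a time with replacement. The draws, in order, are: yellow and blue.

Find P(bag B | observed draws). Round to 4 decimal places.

The likelihood of the observed sequence under each hypothesis: P(data | bag A) = (2/5)(3/5) = 0.24; P(data | bag B) = (4/8)(4/8) = 0.25; P(data | bag C) = (3/12)(9/12) = 0.1875.
Weighting by the prior gives 1/3 · 0.24 = 0.08, 1/3 · 0.25 = 0.083333, 1/3 · 0.1875 = 0.0625; with total 0.22583.
Hence P(bag B | data) = (0.083333) / (0.22583) = 0.369.

0.3690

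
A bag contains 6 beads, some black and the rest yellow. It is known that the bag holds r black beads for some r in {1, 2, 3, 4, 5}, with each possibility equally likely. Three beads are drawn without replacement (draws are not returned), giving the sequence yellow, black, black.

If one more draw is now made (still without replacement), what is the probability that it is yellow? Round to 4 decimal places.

Compute the likelihood of the observed sequence for each case: P(data | r = 1) = (5/6)(1/5)(0/4) = 0; P(data | r = 2) = (4/6)(2/5)(1/4) = 1/15; P(data | r = 3) = (3/6)(3/5)(2/4) = 3/20; P(data | r = 4) = (2/6)(4/5)(3/4) = 1/5; P(data | r = 5) = (1/6)(5/5)(4/4) = 1/6.
Weighting by the prior gives 1/5 · 0 = 0, 1/5 · 1/15 = 1/75, 1/5 · 3/20 = 3/100, 1/5 · 1/5 = 1/25, 1/5 · 1/6 = 1/30; summing to 7/60.
Dividing through by the total gives posterior P(r = 1 | data) = 0, P(r = 2 | data) = 4/35, P(r = 3 | data) = 9/35, P(r = 4 | data) = 12/35, P(r = 5 | data) = 2/7.
The predictive probability is P(yellow next | data) = (1)(4/35) + (2/3)(9/35) + (1/3)(12/35) + (0)(2/7) = 2/5.

0.4000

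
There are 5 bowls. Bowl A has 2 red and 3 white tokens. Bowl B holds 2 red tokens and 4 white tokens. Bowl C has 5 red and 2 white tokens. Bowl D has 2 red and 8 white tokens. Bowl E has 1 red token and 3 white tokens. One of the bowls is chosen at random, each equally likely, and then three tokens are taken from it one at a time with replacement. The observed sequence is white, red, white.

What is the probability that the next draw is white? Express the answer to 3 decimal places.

0.662

Under each hypothesis, the probability of the observed sequence is: P(data | bowl A) = (3/5)(2/5)(3/5) = 0.144; P(data | bowl B) = (4/6)(2/6)(4/6) = 0.14815; P(data | bowl C) = (2/7)(5/7)(2/7) = 0.058309; P(data | bowl D) = (8/10)(2/10)(8/10) = 0.128; P(data | bowl E) = (3/4)(1/4)(3/4) = 0.14062.
The prior-weighted likelihoods are 1/5 · 0.144 = 0.0288, 1/5 · 0.14815 = 0.02963, 1/5 · 0.058309 = 0.011662, 1/5 · 0.128 = 0.0256, 1/5 · 0.14062 = 0.028125; with total 0.12382.
Dividing through by the total gives posterior P(bowl A | data) = 0.2326, P(bowl B | data) = 0.2393, P(bowl C | data) = 0.094186, P(bowl D | data) = 0.20676, P(bowl E | data) = 0.22715.
So P(white next | data) = Σ P(white next | H) P(H | data) = (3/5)(0.2326) + (2/3)(0.2393) + (2/7)(0.094186) + (4/5)(0.20676) + (3/4)(0.22715) = 0.66178.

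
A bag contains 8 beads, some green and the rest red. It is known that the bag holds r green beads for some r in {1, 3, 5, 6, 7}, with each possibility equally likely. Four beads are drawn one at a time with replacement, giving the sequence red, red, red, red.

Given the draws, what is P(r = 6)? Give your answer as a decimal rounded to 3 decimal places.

0.005

Compute the likelihood of the observed sequence for each case: P(data | r = 1) = (7/8)(7/8)(7/8)(7/8) = 0.58618; P(data | r = 3) = (5/8)(5/8)(5/8)(5/8) = 0.15259; P(data | r = 5) = (3/8)(3/8)(3/8)(3/8) = 0.019775; P(data | r = 6) = (2/8)(2/8)(2/8)(2/8) = 0.0039062; P(data | r = 7) = (1/8)(1/8)(1/8)(1/8) = 0.00024414.
The prior-weighted likelihoods are 1/5 · 0.58618 = 0.11724, 1/5 · 0.15259 = 0.030518, 1/5 · 0.019775 = 0.0039551, 1/5 · 0.0039062 = 0.00078125, 1/5 · 0.00024414 = 4.8828e-05; with total 0.15254.
So P(r = 6 | data) = (0.00078125) / (0.15254) = 0.0051216.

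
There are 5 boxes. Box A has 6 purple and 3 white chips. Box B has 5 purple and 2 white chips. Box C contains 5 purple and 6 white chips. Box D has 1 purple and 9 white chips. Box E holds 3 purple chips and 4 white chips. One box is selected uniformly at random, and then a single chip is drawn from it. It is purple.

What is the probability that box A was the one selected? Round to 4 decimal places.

For each hypothesis, P(data | H) works out to: P(data | box A) = (6/9) = 0.66667; P(data | box B) = (5/7) = 0.71429; P(data | box C) = (5/11) = 0.45455; P(data | box D) = (1/10) = 0.1; P(data | box E) = (3/7) = 0.42857.
The prior-weighted likelihoods are 1/5 · 0.66667 = 0.13333, 1/5 · 0.71429 = 0.14286, 1/5 · 0.45455 = 0.090909, 1/5 · 0.1 = 0.02, 1/5 · 0.42857 = 0.085714; with total 0.47281.
By Bayes' rule, P(box A | data) = (0.13333) / (0.47281) = 0.282.

0.2820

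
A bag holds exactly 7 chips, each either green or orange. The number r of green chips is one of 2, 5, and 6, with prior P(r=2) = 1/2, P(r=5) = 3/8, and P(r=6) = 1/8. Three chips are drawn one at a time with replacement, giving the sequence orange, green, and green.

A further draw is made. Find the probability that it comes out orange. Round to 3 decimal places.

0.395

The likelihood of the observed sequence under each hypothesis: P(data | r = 2) = (5/7)(2/7)(2/7) = 0.058309; P(data | r = 5) = (2/7)(5/7)(5/7) = 0.14577; P(data | r = 6) = (1/7)(6/7)(6/7) = 0.10496.
The prior-weighted likelihoods are 1/2 · 0.058309 = 0.029155, 3/8 · 0.14577 = 0.054665, 1/8 · 0.10496 = 0.01312; summing to 0.096939.
Dividing through by the total gives posterior P(r = 2 | data) = 0.30075, P(r = 5 | data) = 0.56391, P(r = 6 | data) = 0.13534.
Averaging over the posterior, P(orange next | data) = (5/7)(0.30075) + (2/7)(0.56391) + (1/7)(0.13534) = 0.39527.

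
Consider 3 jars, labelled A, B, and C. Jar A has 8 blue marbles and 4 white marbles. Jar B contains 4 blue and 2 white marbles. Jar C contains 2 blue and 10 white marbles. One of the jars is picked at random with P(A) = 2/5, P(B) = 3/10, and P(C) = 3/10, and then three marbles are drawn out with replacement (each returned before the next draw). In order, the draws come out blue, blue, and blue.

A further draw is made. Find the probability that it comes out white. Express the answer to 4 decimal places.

For each hypothesis, P(data | H) works out to: P(data | jar A) = (8/12)(8/12)(8/12) = 0.2963; P(data | jar B) = (4/6)(4/6)(4/6) = 0.2963; P(data | jar C) = (2/12)(2/12)(2/12) = 0.0046296.
Multiplying each by its prior: 2/5 · 0.2963 = 0.11852, 3/10 · 0.2963 = 0.088889, 3/10 · 0.0046296 = 0.0013889; summing to 0.2088.
Normalising, the posterior is P(jar A | data) = 0.56763, P(jar B | data) = 0.42572, P(jar C | data) = 0.0066519.
The predictive probability is P(white next | data) = (1/3)(0.56763) + (1/3)(0.42572) + (5/6)(0.0066519) = 0.33666.

0.3367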